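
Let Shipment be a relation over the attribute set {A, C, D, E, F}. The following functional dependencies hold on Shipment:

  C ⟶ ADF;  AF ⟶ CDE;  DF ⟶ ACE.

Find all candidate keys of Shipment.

{C}⁺: C→ADF adds A, D, F; AF→CDE adds E → {A, C, D, E, F}.
{A, F}⁺: AF→CDE adds C, D, E → {A, C, D, E, F}. Minimal: {F}⁺ = {F}; {A}⁺ = {A} — none reach the full schema.
{D, F}⁺: DF→ACE adds A, C, E → {A, C, D, E, F}. Minimal: {F}⁺ = {F}; {D}⁺ = {D} — none reach the full schema.

C, AF, DF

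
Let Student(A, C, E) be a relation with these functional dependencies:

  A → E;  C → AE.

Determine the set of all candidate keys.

{C}

Attribute C never appears on the right-hand side of any dependency, so C must belong to every candidate key.
{C}⁺ = {A, C, E}, which is all of the schema, so {C} is the only candidate key.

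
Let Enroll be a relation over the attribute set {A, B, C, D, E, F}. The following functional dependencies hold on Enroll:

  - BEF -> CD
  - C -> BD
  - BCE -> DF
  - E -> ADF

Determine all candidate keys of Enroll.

Attribute E never appears on the right-hand side of any dependency, so E must belong to every candidate key.
{E}⁺ = {A, D, E, F}, which is not all of the schema, so we must add further attributes.
{B, E}⁺: E→ADF adds A, D, F; BEF→CD adds C → {A, B, C, D, E, F}. Minimal: {E}⁺ = {A, D, E, F}; {B}⁺ = {B} — none reach the full schema.
{C, E}⁺: C→BD adds B, D; BCE→DF adds F; E→ADF adds A → {A, B, C, D, E, F}. Minimal: {E}⁺ = {A, D, E, F}; {C}⁺ = {B, C, D} — none reach the full schema.
Any other superkey contains one of these as a subset, so there are no further candidate keys.

(B, E), (C, E)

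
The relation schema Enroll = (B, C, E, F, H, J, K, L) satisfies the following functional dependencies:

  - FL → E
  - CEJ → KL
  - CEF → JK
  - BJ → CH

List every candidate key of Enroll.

{B, C, E, F}⁺: CEF→JK adds J, K; BJ→CH adds H; CEJ→KL adds L → {B, C, E, F, H, J, K, L}.
{B, C, F, L}⁺: FL→E adds E; CEF→JK adds J, K; BJ→CH adds H → {B, C, E, F, H, J, K, L}.
{B, E, F, J}⁺: BJ→CH adds C, H; CEJ→KL adds K, L → {B, C, E, F, H, J, K, L}.
{B, F, J, L}⁺: FL→E adds E; BJ→CH adds C, H; CEJ→KL adds K → {B, C, E, F, H, J, K, L}.

BCEF; BCFL; BEFJ; BFJL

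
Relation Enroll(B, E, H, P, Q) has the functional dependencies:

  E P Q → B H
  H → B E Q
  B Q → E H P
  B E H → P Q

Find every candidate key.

H, BQ, EPQ

{H}⁺: H→BEQ adds B, E, Q; BQ→EHP adds P → {B, E, H, P, Q}.
{B, Q}⁺: BQ→EHP adds E, H, P → {B, E, H, P, Q}.
{E, P, Q}⁺: EPQ→BH adds B, H → {B, E, H, P, Q}.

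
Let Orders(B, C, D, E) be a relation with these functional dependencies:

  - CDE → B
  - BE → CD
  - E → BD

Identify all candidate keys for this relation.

Attribute E never appears on the right-hand side of any dependency, so E must belong to every candidate key.
{E}⁺ = {B, C, D, E}, which is all of the schema, so {E} is the only candidate key.

(E)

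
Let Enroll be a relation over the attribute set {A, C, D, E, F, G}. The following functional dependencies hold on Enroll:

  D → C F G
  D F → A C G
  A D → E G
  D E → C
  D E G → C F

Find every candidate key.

(D)

{D}⁺: D→CFG adds C, F, G; DF→ACG adds A; AD→EG adds E → {A, C, D, E, F, G}.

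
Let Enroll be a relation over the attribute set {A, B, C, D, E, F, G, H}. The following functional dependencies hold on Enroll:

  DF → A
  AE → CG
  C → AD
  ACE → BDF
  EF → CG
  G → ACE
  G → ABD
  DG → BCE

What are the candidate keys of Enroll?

GH, AEH, CEH, EFH

{G, H}⁺: G→ACE adds A, C, E; G→ABD adds B, D; ACE→BDF adds F → {A, B, C, D, E, F, G, H}.
{A, E, H}⁺: AE→CG adds C, G; C→AD adds D; ACE→BDF adds B, F → {A, B, C, D, E, F, G, H}.
{C, E, H}⁺: C→AD adds A, D; ACE→BDF adds B, F; EF→CG adds G → {A, B, C, D, E, F, G, H}.
{E, F, H}⁺: EF→CG adds C, G; G→ACE adds A; G→ABD adds B, D → {A, B, C, D, E, F, G, H}.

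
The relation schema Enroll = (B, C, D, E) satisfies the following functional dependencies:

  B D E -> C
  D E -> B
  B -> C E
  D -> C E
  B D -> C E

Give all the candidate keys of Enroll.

{D}

Attribute D never appears on the right-hand side of any dependency, so D must belong to every candidate key.
{D}⁺ = {B, C, D, E}, which is all of the schema, so {D} is the only candidate key.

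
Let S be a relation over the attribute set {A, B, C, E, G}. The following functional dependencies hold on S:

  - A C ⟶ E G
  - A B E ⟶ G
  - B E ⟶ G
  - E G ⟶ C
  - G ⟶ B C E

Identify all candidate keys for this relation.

AC; AG; ABE

{A, C}⁺: AC→EG adds E, G; G→BCE adds B → {A, B, C, E, G}.
{A, G}⁺: G→BCE adds B, C, E → {A, B, C, E, G}.
{A, B, E}⁺: ABE→G adds G; EG→C adds C → {A, B, C, E, G}.
Any other superkey contains one of these as a subset, so there are no further candidate keys.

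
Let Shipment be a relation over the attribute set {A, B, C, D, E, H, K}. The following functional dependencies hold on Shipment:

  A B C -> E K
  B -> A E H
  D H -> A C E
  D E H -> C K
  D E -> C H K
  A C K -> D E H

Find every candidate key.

(B, C), (B, D)

Attribute B never appears on the right-hand side of any dependency, so B must belong to every candidate key.
{B}⁺ = {A, B, E, H}, which is not all of the schema, so we must add further attributes.
{B, C}⁺: B→AEH adds A, E, H; ABC→EK adds K; ACK→DEH adds D → {A, B, C, D, E, H, K}. Minimal: {C}⁺ = {C}; {B}⁺ = {A, B, E, H} — none reach the full schema.
{B, D}⁺: B→AEH adds A, E, H; DH→ACE adds C; DEH→CK adds K → {A, B, C, D, E, H, K}. Minimal: {D}⁺ = {D}; {B}⁺ = {A, B, E, H} — none reach the full schema.
Any other superkey contains one of these as a subset, so there are no further candidate keys.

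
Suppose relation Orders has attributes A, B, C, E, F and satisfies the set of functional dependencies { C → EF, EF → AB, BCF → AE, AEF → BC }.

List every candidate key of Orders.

{C}⁺: C→EF adds E, F; EF→AB adds A, B → {A, B, C, E, F}.
{E, F}⁺: EF→AB adds A, B; AEF→BC adds C → {A, B, C, E, F}.

C; EF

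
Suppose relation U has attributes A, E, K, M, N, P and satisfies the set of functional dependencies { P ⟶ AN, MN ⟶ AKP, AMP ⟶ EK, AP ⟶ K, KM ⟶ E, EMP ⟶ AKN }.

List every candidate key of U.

Attribute M never appears on the right-hand side of any dependency, so M must belong to every candidate key.
{M}⁺ = {M}, which is not all of the schema, so we must add further attributes.
{M, N}⁺: MN→AKP adds A, K, P; AMP→EK adds E → {A, E, K, M, N, P}. Minimal: {N}⁺ = {N}; {M}⁺ = {M} — none reach the full schema.
{M, P}⁺: P→AN adds A, N; MN→AKP adds K; AMP→EK adds E → {A, E, K, M, N, P}. Minimal: {P}⁺ = {A, K, N, P}; {M}⁺ = {M} — none reach the full schema.
Any other superkey contains one of these as a subset, so there are no further candidate keys.

MN, MP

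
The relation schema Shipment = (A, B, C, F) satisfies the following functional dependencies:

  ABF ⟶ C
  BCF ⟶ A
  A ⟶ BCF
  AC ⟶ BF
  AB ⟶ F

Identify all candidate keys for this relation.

{A}; {B, C, F}

{A}⁺: A→BCF adds B, C, F → {A, B, C, F}.
{B, C, F}⁺: BCF→A adds A → {A, B, C, F}. Minimal: {C, F}⁺ = {C, F}; {B, F}⁺ = {B, F}; {B, C}⁺ = {B, C} — none reach the full schema.
Any other superkey contains one of these as a subset, so there are no further candidate keys.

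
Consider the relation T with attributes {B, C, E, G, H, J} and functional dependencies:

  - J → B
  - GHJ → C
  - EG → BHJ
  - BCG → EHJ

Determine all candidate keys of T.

{E, G}; {B, C, G}; {C, G, J}; {G, H, J}

{E, G}⁺: EG→BHJ adds B, H, J; GHJ→C adds C → {B, C, E, G, H, J}. Minimal: {G}⁺ = {G}; {E}⁺ = {E} — none reach the full schema.
{B, C, G}⁺: BCG→EHJ adds E, H, J → {B, C, E, G, H, J}. Minimal: {C, G}⁺ = {C, G}; {B, G}⁺ = {B, G}; {B, C}⁺ = {B, C} — none reach the full schema.
{C, G, J}⁺: J→B adds B; BCG→EHJ adds E, H → {B, C, E, G, H, J}. Minimal: {G, J}⁺ = {B, G, J}; {C, J}⁺ = {B, C, J}; {C, G}⁺ = {C, G} — none reach the full schema.
{G, H, J}⁺: J→B adds B; GHJ→C adds C; BCG→EHJ adds E → {B, C, E, G, H, J}. Minimal: {H, J}⁺ = {B, H, J}; {G, J}⁺ = {B, G, J}; {G, H}⁺ = {G, H} — none reach the full schema.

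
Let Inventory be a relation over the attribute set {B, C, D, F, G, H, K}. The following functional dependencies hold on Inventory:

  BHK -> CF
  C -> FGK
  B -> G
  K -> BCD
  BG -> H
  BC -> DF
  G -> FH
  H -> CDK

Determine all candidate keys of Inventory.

B, C, G, H, K

{B}⁺: B→G adds G; BG→H adds H; G→FH adds F; H→CDK adds C, D, K → {B, C, D, F, G, H, K}.
{C}⁺: C→FGK adds F, G, K; K→BCD adds B, D; BG→H adds H → {B, C, D, F, G, H, K}.
{G}⁺: G→FH adds F, H; H→CDK adds C, D, K; K→BCD adds B → {B, C, D, F, G, H, K}.
{H}⁺: H→CDK adds C, D, K; C→FGK adds F, G; K→BCD adds B → {B, C, D, F, G, H, K}.
{K}⁺: K→BCD adds B, C, D; BC→DF adds F; C→FGK adds G; BG→H adds H → {B, C, D, F, G, H, K}.
Any other superkey contains one of these as a subset, so there are no further candidate keys.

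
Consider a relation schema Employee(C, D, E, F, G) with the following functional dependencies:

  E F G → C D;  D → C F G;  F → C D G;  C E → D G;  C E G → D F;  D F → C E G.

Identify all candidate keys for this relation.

{D}⁺: D→CFG adds C, F, G; DF→CEG adds E → {C, D, E, F, G}.
{F}⁺: F→CDG adds C, D, G; DF→CEG adds E → {C, D, E, F, G}.
{C, E}⁺: CE→DG adds D, G; CEG→DF adds F → {C, D, E, F, G}. Minimal: {E}⁺ = {E}; {C}⁺ = {C} — none reach the full schema.
Any other superkey contains one of these as a subset, so there are no further candidate keys.

D, F, CE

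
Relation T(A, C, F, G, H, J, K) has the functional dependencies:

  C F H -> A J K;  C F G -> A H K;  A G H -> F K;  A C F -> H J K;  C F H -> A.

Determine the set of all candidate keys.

{C, F, G}, {A, C, G, H}

Attributes C, G never appear on any right-hand side, so every candidate key must contain {C, G}.
{C, G}⁺ = {C, G}, which is not all of the schema, so we must add further attributes.
{C, F, G}⁺: CFG→AHK adds A, H, K; ACF→HJK adds J → {A, C, F, G, H, J, K}. Minimal: {F, G}⁺ = {F, G}; {C, G}⁺ = {C, G}; {C, F}⁺ = {C, F} — none reach the full schema.
{A, C, G, H}⁺: AGH→FK adds F, K; ACF→HJK adds J → {A, C, F, G, H, J, K}. Minimal: {C, G, H}⁺ = {C, G, H}; {A, G, H}⁺ = {A, F, G, H, K}; {A, C, H}⁺ = {A, C, H}; … — none reach the full schema.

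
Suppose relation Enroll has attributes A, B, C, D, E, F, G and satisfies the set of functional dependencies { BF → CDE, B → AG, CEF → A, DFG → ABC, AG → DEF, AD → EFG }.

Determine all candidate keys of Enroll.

B, AD, AG, DFG, CDEF, CEFG

{B}⁺: B→AG adds A, G; AG→DEF adds D, E, F; BF→CDE adds C → {A, B, C, D, E, F, G}.
{A, D}⁺: AD→EFG adds E, F, G; DFG→ABC adds B, C → {A, B, C, D, E, F, G}. Minimal: {D}⁺ = {D}; {A}⁺ = {A} — none reach the full schema.
{A, G}⁺: AG→DEF adds D, E, F; DFG→ABC adds B, C → {A, B, C, D, E, F, G}. Minimal: {G}⁺ = {G}; {A}⁺ = {A} — none reach the full schema.
{D, F, G}⁺: DFG→ABC adds A, B, C; AG→DEF adds E → {A, B, C, D, E, F, G}. Minimal: {F, G}⁺ = {F, G}; {D, G}⁺ = {D, G}; {D, F}⁺ = {D, F} — none reach the full schema.
{C, D, E, F}⁺: CEF→A adds A; AD→EFG adds G; DFG→ABC adds B → {A, B, C, D, E, F, G}. Minimal: {D, E, F}⁺ = {D, E, F}; {C, E, F}⁺ = {A, C, E, F}; {C, D, F}⁺ = {C, D, F}; … — none reach the full schema.
{C, E, F, G}⁺: CEF→A adds A; AG→DEF adds D; DFG→ABC adds B → {A, B, C, D, E, F, G}. Minimal: {E, F, G}⁺ = {E, F, G}; {C, F, G}⁺ = {C, F, G}; {C, E, G}⁺ = {C, E, G}; … — none reach the full schema.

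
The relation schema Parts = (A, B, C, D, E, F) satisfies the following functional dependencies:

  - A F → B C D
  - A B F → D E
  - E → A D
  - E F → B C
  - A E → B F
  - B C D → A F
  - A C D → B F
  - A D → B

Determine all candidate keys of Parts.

{E}, {A, F}, {A, C, D}, {B, C, D}

{E}⁺: E→AD adds A, D; AE→BF adds B, F; AF→BCD adds C → {A, B, C, D, E, F}.
{A, F}⁺: AF→BCD adds B, C, D; ABF→DE adds E → {A, B, C, D, E, F}. Minimal: {F}⁺ = {F}; {A}⁺ = {A} — none reach the full schema.
{A, C, D}⁺: ACD→BF adds B, F; ABF→DE adds E → {A, B, C, D, E, F}. Minimal: {C, D}⁺ = {C, D}; {A, D}⁺ = {A, B, D}; {A, C}⁺ = {A, C} — none reach the full schema.
{B, C, D}⁺: BCD→AF adds A, F; ABF→DE adds E → {A, B, C, D, E, F}. Minimal: {C, D}⁺ = {C, D}; {B, D}⁺ = {B, D}; {B, C}⁺ = {B, C} — none reach the full schema.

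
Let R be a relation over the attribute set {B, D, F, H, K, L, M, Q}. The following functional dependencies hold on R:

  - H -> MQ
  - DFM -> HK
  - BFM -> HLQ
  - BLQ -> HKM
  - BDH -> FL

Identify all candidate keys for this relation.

{B, D, H}, {B, D, F, M}, {B, D, L, Q}

Attributes B, D never appear on any right-hand side, so every candidate key must contain {B, D}.
{B, D}⁺ = {B, D}, which is not all of the schema, so we must add further attributes.
{B, D, H}⁺: H→MQ adds M, Q; BDH→FL adds F, L; DFM→HK adds K → {B, D, F, H, K, L, M, Q}.
{B, D, F, M}⁺: DFM→HK adds H, K; BFM→HLQ adds L, Q → {B, D, F, H, K, L, M, Q}.
{B, D, L, Q}⁺: BLQ→HKM adds H, K, M; BDH→FL adds F → {B, D, F, H, K, L, M, Q}.
Any other superkey contains one of these as a subset, so there are no further candidate keys.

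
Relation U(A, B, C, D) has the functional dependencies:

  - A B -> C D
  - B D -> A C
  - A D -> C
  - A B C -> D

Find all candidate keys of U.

Attribute B never appears on the right-hand side of any dependency, so B must belong to every candidate key.
{B}⁺ = {B}, which is not all of the schema, so we must add further attributes.
{A, B}⁺: AB→CD adds C, D → {A, B, C, D}. Minimal: {B}⁺ = {B}; {A}⁺ = {A} — none reach the full schema.
{B, D}⁺: BD→AC adds A, C → {A, B, C, D}. Minimal: {D}⁺ = {D}; {B}⁺ = {B} — none reach the full schema.

AB, BD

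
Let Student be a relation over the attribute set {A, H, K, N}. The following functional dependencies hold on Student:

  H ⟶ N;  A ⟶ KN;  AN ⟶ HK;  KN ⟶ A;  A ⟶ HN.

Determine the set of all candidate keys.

{A}⁺: A→KN adds K, N; AN→HK adds H → {A, H, K, N}.
{H, K}⁺: H→N adds N; KN→A adds A → {A, H, K, N}.
{K, N}⁺: KN→A adds A; A→HN adds H → {A, H, K, N}.

A; HK; KN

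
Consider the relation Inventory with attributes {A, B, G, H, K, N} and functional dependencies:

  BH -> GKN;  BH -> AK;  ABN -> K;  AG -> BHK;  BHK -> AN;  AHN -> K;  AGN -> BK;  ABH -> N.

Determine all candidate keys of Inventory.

{A, G}⁺: AG→BHK adds B, H, K; BHK→AN adds N → {A, B, G, H, K, N}. Minimal: {G}⁺ = {G}; {A}⁺ = {A} — none reach the full schema.
{B, H}⁺: BH→GKN adds G, K, N; BH→AK adds A → {A, B, G, H, K, N}. Minimal: {H}⁺ = {H}; {B}⁺ = {B} — none reach the full schema.

{A, G}; {B, H}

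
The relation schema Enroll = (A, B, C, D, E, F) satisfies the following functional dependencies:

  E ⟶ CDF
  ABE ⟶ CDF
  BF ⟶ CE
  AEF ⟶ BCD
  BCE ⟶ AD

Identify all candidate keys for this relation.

{A, E}⁺: E→CDF adds C, D, F; AEF→BCD adds B → {A, B, C, D, E, F}. Minimal: {E}⁺ = {C, D, E, F}; {A}⁺ = {A} — none reach the full schema.
{B, E}⁺: E→CDF adds C, D, F; BCE→AD adds A → {A, B, C, D, E, F}. Minimal: {E}⁺ = {C, D, E, F}; {B}⁺ = {B} — none reach the full schema.
{B, F}⁺: BF→CE adds C, E; BCE→AD adds A, D → {A, B, C, D, E, F}. Minimal: {F}⁺ = {F}; {B}⁺ = {B} — none reach the full schema.
Any other superkey contains one of these as a subset, so there are no further candidate keys.

{A, E}; {B, E}; {B, F}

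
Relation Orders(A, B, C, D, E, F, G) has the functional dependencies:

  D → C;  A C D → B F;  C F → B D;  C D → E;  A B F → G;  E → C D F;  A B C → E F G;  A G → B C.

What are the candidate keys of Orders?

{A, D}, {A, E}, {A, G}, {A, B, C}, {A, B, F}, {A, C, F}

Attribute A never appears on the right-hand side of any dependency, so A must belong to every candidate key.
{A}⁺ = {A}, which is not all of the schema, so we must add further attributes.
{A, D}⁺: D→C adds C; ACD→BF adds B, F; CD→E adds E; ABF→G adds G → {A, B, C, D, E, F, G}. Minimal: {D}⁺ = {B, C, D, E, F}; {A}⁺ = {A} — none reach the full schema.
{A, E}⁺: E→CDF adds C, D, F; ACD→BF adds B; ABF→G adds G → {A, B, C, D, E, F, G}. Minimal: {E}⁺ = {B, C, D, E, F}; {A}⁺ = {A} — none reach the full schema.
{A, G}⁺: AG→BC adds B, C; ABC→EFG adds E, F; CF→BD adds D → {A, B, C, D, E, F, G}. Minimal: {G}⁺ = {G}; {A}⁺ = {A} — none reach the full schema.
{A, B, C}⁺: ABC→EFG adds E, F, G; CF→BD adds D → {A, B, C, D, E, F, G}. Minimal: {B, C}⁺ = {B, C}; {A, C}⁺ = {A, C}; {A, B}⁺ = {A, B} — none reach the full schema.
{A, B, F}⁺: ABF→G adds G; AG→BC adds C; CF→BD adds D; CD→E adds E → {A, B, C, D, E, F, G}. Minimal: {B, F}⁺ = {B, F}; {A, F}⁺ = {A, F}; {A, B}⁺ = {A, B} — none reach the full schema.
{A, C, F}⁺: CF→BD adds B, D; CD→E adds E; ABF→G adds G → {A, B, C, D, E, F, G}. Minimal: {C, F}⁺ = {B, C, D, E, F}; {A, F}⁺ = {A, F}; {A, C}⁺ = {A, C} — none reach the full schema.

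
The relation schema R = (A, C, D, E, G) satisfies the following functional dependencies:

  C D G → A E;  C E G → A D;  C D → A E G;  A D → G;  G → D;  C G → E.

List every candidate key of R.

{C, D}, {C, G}

Attribute C never appears on the right-hand side of any dependency, so C must belong to every candidate key.
{C}⁺ = {C}, which is not all of the schema, so we must add further attributes.
{C, D}⁺: CD→AEG adds A, E, G → {A, C, D, E, G}. Minimal: {D}⁺ = {D}; {C}⁺ = {C} — none reach the full schema.
{C, G}⁺: G→D adds D; CG→E adds E; CDG→AE adds A → {A, C, D, E, G}. Minimal: {G}⁺ = {D, G}; {C}⁺ = {C} — none reach the full schema.
Any other superkey contains one of these as a subset, so there are no further candidate keys.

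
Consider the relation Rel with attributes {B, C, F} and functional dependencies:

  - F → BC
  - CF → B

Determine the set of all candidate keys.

{F}

{F}⁺: F→BC adds B, C → {B, C, F}.
No other minimal superkey exists.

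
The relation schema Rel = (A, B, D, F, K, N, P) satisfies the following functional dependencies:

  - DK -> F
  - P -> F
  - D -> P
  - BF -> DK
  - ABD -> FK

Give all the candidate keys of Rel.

{A, B, D, N}⁺: D→P adds P; ABD→FK adds F, K → {A, B, D, F, K, N, P}. Minimal: {B, D, N}⁺ = {B, D, F, K, N, P}; {A, D, N}⁺ = {A, D, F, N, P}; {A, B, N}⁺ = {A, B, N}; … — none reach the full schema.
{A, B, F, N}⁺: BF→DK adds D, K; D→P adds P → {A, B, D, F, K, N, P}. Minimal: {B, F, N}⁺ = {B, D, F, K, N, P}; {A, F, N}⁺ = {A, F, N}; {A, B, N}⁺ = {A, B, N}; … — none reach the full schema.
{A, B, N, P}⁺: P→F adds F; BF→DK adds D, K → {A, B, D, F, K, N, P}. Minimal: {B, N, P}⁺ = {B, D, F, K, N, P}; {A, N, P}⁺ = {A, F, N, P}; {A, B, P}⁺ = {A, B, D, F, K, P}; … — none reach the full schema.
Any other superkey contains one of these as a subset, so there are no further candidate keys.

ABDN, ABFN, ABNP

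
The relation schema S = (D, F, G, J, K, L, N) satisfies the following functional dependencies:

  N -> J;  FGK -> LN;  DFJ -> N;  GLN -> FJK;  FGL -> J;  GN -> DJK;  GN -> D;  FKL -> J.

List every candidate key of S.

Attribute G never appears on the right-hand side of any dependency, so G must belong to every candidate key.
{G}⁺ = {G}, which is not all of the schema, so we must add further attributes.
{F, G, K}⁺: FGK→LN adds L, N; GLN→FJK adds J; GN→DJK adds D → {D, F, G, J, K, L, N}. Minimal: {G, K}⁺ = {G, K}; {F, K}⁺ = {F, K}; {F, G}⁺ = {F, G} — none reach the full schema.
{F, G, N}⁺: N→J adds J; GN→DJK adds D, K; FGK→LN adds L → {D, F, G, J, K, L, N}. Minimal: {G, N}⁺ = {D, G, J, K, N}; {F, N}⁺ = {F, J, N}; {F, G}⁺ = {F, G} — none reach the full schema.
{G, L, N}⁺: N→J adds J; GLN→FJK adds F, K; GN→DJK adds D → {D, F, G, J, K, L, N}. Minimal: {L, N}⁺ = {J, L, N}; {G, N}⁺ = {D, G, J, K, N}; {G, L}⁺ = {G, L} — none reach the full schema.
{D, F, G, J}⁺: DFJ→N adds N; GN→DJK adds K; FGK→LN adds L → {D, F, G, J, K, L, N}. Minimal: {F, G, J}⁺ = {F, G, J}; {D, G, J}⁺ = {D, G, J}; {D, F, J}⁺ = {D, F, J, N}; … — none reach the full schema.
{D, F, G, L}⁺: FGL→J adds J; DFJ→N adds N; GLN→FJK adds K → {D, F, G, J, K, L, N}. Minimal: {F, G, L}⁺ = {F, G, J, L}; {D, G, L}⁺ = {D, G, L}; {D, F, L}⁺ = {D, F, L}; … — none reach the full schema.

{F, G, K}, {F, G, N}, {G, L, N}, {D, F, G, J}, {D, F, G, L}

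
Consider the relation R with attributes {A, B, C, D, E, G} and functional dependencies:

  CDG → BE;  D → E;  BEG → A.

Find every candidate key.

{C, D, G}

Attributes C, D, G never appear on any right-hand side, so every candidate key must contain {C, D, G}.
{C, D, G}⁺ = {A, B, C, D, E, G}, which is all of the schema, so {C, D, G} is the only candidate key.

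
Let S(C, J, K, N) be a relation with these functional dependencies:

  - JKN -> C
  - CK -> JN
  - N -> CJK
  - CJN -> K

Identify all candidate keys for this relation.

{N}⁺: N→CJK adds C, J, K → {C, J, K, N}.
{C, K}⁺: CK→JN adds J, N → {C, J, K, N}. Minimal: {K}⁺ = {K}; {C}⁺ = {C} — none reach the full schema.

(N); (C, K)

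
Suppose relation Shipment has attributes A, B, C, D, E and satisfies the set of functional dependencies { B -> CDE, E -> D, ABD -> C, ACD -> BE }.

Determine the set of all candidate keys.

Attribute A never appears on the right-hand side of any dependency, so A must belong to every candidate key.
{A}⁺ = {A}, which is not all of the schema, so we must add further attributes.
{A, B}⁺: B→CDE adds C, D, E → {A, B, C, D, E}. Minimal: {B}⁺ = {B, C, D, E}; {A}⁺ = {A} — none reach the full schema.
{A, C, D}⁺: ACD→BE adds B, E → {A, B, C, D, E}. Minimal: {C, D}⁺ = {C, D}; {A, D}⁺ = {A, D}; {A, C}⁺ = {A, C} — none reach the full schema.
{A, C, E}⁺: E→D adds D; ACD→BE adds B → {A, B, C, D, E}. Minimal: {C, E}⁺ = {C, D, E}; {A, E}⁺ = {A, D, E}; {A, C}⁺ = {A, C} — none reach the full schema.

(A, B), (A, C, D), (A, C, E)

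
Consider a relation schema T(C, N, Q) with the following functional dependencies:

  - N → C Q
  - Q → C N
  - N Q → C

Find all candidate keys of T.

{N}⁺: N→CQ adds C, Q → {C, N, Q}.
{Q}⁺: Q→CN adds C, N → {C, N, Q}.
Any other superkey contains one of these as a subset, so there are no further candidate keys.

{N}; {Q}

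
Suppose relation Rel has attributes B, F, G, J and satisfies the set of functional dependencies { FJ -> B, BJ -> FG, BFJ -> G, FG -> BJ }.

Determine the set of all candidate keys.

{B, J}⁺: BJ→FG adds F, G → {B, F, G, J}. Minimal: {J}⁺ = {J}; {B}⁺ = {B} — none reach the full schema.
{F, G}⁺: FG→BJ adds B, J → {B, F, G, J}. Minimal: {G}⁺ = {G}; {F}⁺ = {F} — none reach the full schema.
{F, J}⁺: FJ→B adds B; BJ→FG adds G → {B, F, G, J}. Minimal: {J}⁺ = {J}; {F}⁺ = {F} — none reach the full schema.
Any other superkey contains one of these as a subset, so there are no further candidate keys.

(B, J), (F, G), (F, J)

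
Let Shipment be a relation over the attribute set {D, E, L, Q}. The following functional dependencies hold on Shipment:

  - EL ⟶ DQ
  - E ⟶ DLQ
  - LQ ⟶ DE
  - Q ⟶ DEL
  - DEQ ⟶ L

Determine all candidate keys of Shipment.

E; Q

{E}⁺: E→DLQ adds D, L, Q → {D, E, L, Q}.
{Q}⁺: Q→DEL adds D, E, L → {D, E, L, Q}.
Any other superkey contains one of these as a subset, so there are no further candidate keys.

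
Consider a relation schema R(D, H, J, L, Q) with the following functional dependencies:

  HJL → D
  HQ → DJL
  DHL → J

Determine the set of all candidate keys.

{H, Q}⁺: HQ→DJL adds D, J, L → {D, H, J, L, Q}.

{H, Q}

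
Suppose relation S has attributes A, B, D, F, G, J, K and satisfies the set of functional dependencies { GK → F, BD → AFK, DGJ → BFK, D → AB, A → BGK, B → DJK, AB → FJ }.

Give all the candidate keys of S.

{A}⁺: A→BGK adds B, G, K; B→DJK adds D, J; AB→FJ adds F → {A, B, D, F, G, J, K}.
{B}⁺: B→DJK adds D, J, K; BD→AFK adds A, F; A→BGK adds G → {A, B, D, F, G, J, K}.
{D}⁺: D→AB adds A, B; A→BGK adds G, K; B→DJK adds J; AB→FJ adds F → {A, B, D, F, G, J, K}.
Any other superkey contains one of these as a subset, so there are no further candidate keys.

A, B, D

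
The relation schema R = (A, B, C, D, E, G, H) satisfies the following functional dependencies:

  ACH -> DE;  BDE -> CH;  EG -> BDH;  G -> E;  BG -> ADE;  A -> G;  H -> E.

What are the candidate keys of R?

{A}⁺: A→G adds G; G→E adds E; EG→BDH adds B, D, H; BDE→CH adds C → {A, B, C, D, E, G, H}.
{G}⁺: G→E adds E; EG→BDH adds B, D, H; BG→ADE adds A; BDE→CH adds C → {A, B, C, D, E, G, H}.
Any other superkey contains one of these as a subset, so there are no further candidate keys.

(A), (G)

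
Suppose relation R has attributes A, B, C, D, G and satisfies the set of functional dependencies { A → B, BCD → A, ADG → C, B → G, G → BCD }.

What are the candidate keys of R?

{A}⁺: A→B adds B; B→G adds G; G→BCD adds C, D → {A, B, C, D, G}.
{B}⁺: B→G adds G; G→BCD adds C, D; BCD→A adds A → {A, B, C, D, G}.
{G}⁺: G→BCD adds B, C, D; BCD→A adds A → {A, B, C, D, G}.

(A), (B), (G)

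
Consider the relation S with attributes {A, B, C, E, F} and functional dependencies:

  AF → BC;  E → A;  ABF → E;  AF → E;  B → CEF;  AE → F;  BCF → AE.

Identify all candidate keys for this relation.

{B}⁺: B→CEF adds C, E, F; BCF→AE adds A → {A, B, C, E, F}.
{E}⁺: E→A adds A; AE→F adds F; AF→BC adds B, C → {A, B, C, E, F}.
{A, F}⁺: AF→BC adds B, C; ABF→E adds E → {A, B, C, E, F}.
Any other superkey contains one of these as a subset, so there are no further candidate keys.

(B), (E), (A, F)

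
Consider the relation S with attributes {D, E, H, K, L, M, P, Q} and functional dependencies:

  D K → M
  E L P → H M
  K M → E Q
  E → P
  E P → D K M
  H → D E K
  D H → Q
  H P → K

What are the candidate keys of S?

EL, HL, DKL, KLM

{E, L}⁺: E→P adds P; EP→DKM adds D, K, M; ELP→HM adds H; KM→EQ adds Q → {D, E, H, K, L, M, P, Q}. Minimal: {L}⁺ = {L}; {E}⁺ = {D, E, K, M, P, Q} — none reach the full schema.
{H, L}⁺: H→DEK adds D, E, K; DH→Q adds Q; DK→M adds M; E→P adds P → {D, E, H, K, L, M, P, Q}. Minimal: {L}⁺ = {L}; {H}⁺ = {D, E, H, K, M, P, Q} — none reach the full schema.
{D, K, L}⁺: DK→M adds M; KM→EQ adds E, Q; E→P adds P; ELP→HM adds H → {D, E, H, K, L, M, P, Q}. Minimal: {K, L}⁺ = {K, L}; {D, L}⁺ = {D, L}; {D, K}⁺ = {D, E, K, M, P, Q} — none reach the full schema.
{K, L, M}⁺: KM→EQ adds E, Q; E→P adds P; EP→DKM adds D; ELP→HM adds H → {D, E, H, K, L, M, P, Q}. Minimal: {L, M}⁺ = {L, M}; {K, M}⁺ = {D, E, K, M, P, Q}; {K, L}⁺ = {K, L} — none reach the full schema.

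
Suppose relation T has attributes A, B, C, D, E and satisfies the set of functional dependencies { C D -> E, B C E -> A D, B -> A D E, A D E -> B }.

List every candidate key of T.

Attribute C never appears on the right-hand side of any dependency, so C must belong to every candidate key.
{C}⁺ = {C}, which is not all of the schema, so we must add further attributes.
{B, C}⁺: B→ADE adds A, D, E → {A, B, C, D, E}. Minimal: {C}⁺ = {C}; {B}⁺ = {A, B, D, E} — none reach the full schema.
{A, C, D}⁺: CD→E adds E; ADE→B adds B → {A, B, C, D, E}. Minimal: {C, D}⁺ = {C, D, E}; {A, D}⁺ = {A, D}; {A, C}⁺ = {A, C} — none reach the full schema.

BC, ACD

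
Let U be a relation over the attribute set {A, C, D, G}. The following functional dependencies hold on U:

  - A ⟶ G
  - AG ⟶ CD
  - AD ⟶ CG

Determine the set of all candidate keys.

(A)

Attribute A never appears on the right-hand side of any dependency, so A must belong to every candidate key.
{A}⁺ = {A, C, D, G}, which is all of the schema, so {A} is the only candidate key.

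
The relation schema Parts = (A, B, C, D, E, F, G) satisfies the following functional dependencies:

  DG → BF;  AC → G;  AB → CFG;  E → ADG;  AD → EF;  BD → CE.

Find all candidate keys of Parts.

{E}, {A, D}, {B, D}, {D, G}

{E}⁺: E→ADG adds A, D, G; AD→EF adds F; DG→BF adds B; AB→CFG adds C → {A, B, C, D, E, F, G}.
{A, D}⁺: AD→EF adds E, F; E→ADG adds G; DG→BF adds B; AB→CFG adds C → {A, B, C, D, E, F, G}.
{B, D}⁺: BD→CE adds C, E; E→ADG adds A, G; AD→EF adds F → {A, B, C, D, E, F, G}.
{D, G}⁺: DG→BF adds B, F; BD→CE adds C, E; E→ADG adds A → {A, B, C, D, E, F, G}.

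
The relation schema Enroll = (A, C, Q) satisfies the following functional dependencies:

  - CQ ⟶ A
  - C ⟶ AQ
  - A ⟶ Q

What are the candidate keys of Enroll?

Attribute C never appears on the right-hand side of any dependency, so C must belong to every candidate key.
{C}⁺ = {A, C, Q}, which is all of the schema, so {C} is the only candidate key.

{C}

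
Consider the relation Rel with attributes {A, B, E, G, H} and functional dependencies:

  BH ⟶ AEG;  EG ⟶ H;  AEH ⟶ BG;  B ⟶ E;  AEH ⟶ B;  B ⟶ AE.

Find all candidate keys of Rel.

{B, G}⁺: B→E adds E; B→AE adds A; EG→H adds H → {A, B, E, G, H}. Minimal: {G}⁺ = {G}; {B}⁺ = {A, B, E} — none reach the full schema.
{B, H}⁺: BH→AEG adds A, E, G → {A, B, E, G, H}. Minimal: {H}⁺ = {H}; {B}⁺ = {A, B, E} — none reach the full schema.
{A, E, G}⁺: EG→H adds H; AEH→BG adds B → {A, B, E, G, H}. Minimal: {E, G}⁺ = {E, G, H}; {A, G}⁺ = {A, G}; {A, E}⁺ = {A, E} — none reach the full schema.
{A, E, H}⁺: AEH→BG adds B, G → {A, B, E, G, H}. Minimal: {E, H}⁺ = {E, H}; {A, H}⁺ = {A, H}; {A, E}⁺ = {A, E} — none reach the full schema.

(B, G), (B, H), (A, E, G), (A, E, H)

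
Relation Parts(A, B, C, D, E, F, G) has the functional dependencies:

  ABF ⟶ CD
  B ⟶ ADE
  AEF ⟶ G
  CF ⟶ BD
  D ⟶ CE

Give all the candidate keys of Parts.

Attribute F never appears on the right-hand side of any dependency, so F must belong to every candidate key.
{F}⁺ = {F}, which is not all of the schema, so we must add further attributes.
{B, F}⁺: B→ADE adds A, D, E; AEF→G adds G; D→CE adds C → {A, B, C, D, E, F, G}. Minimal: {F}⁺ = {F}; {B}⁺ = {A, B, C, D, E} — none reach the full schema.
{C, F}⁺: CF→BD adds B, D; D→CE adds E; B→ADE adds A; AEF→G adds G → {A, B, C, D, E, F, G}. Minimal: {F}⁺ = {F}; {C}⁺ = {C} — none reach the full schema.
{D, F}⁺: D→CE adds C, E; CF→BD adds B; B→ADE adds A; AEF→G adds G → {A, B, C, D, E, F, G}. Minimal: {F}⁺ = {F}; {D}⁺ = {C, D, E} — none reach the full schema.

BF; CF; DF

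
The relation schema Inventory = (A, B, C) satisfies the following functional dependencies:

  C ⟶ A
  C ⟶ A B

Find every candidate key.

C

Attribute C never appears on the right-hand side of any dependency, so C must belong to every candidate key.
{C}⁺ = {A, B, C}, which is all of the schema, so {C} is the only candidate key.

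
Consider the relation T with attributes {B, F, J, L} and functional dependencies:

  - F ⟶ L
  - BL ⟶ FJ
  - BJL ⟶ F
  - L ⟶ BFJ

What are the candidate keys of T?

{F}, {L}

{F}⁺: F→L adds L; L→BFJ adds B, J → {B, F, J, L}.
{L}⁺: L→BFJ adds B, F, J → {B, F, J, L}.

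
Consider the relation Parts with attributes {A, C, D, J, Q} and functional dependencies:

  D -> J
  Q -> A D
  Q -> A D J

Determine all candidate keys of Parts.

CQ

{C, Q}⁺: Q→AD adds A, D; Q→ADJ adds J → {A, C, D, J, Q}. Minimal: {Q}⁺ = {A, D, J, Q}; {C}⁺ = {C} — none reach the full schema.
No other minimal superkey exists.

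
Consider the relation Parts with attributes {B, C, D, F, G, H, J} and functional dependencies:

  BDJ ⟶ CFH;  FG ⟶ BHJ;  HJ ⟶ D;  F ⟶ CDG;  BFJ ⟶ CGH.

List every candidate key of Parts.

{F}, {B, D, J}, {B, H, J}

{F}⁺: F→CDG adds C, D, G; FG→BHJ adds B, H, J → {B, C, D, F, G, H, J}.
{B, D, J}⁺: BDJ→CFH adds C, F, H; F→CDG adds G → {B, C, D, F, G, H, J}. Minimal: {D, J}⁺ = {D, J}; {B, J}⁺ = {B, J}; {B, D}⁺ = {B, D} — none reach the full schema.
{B, H, J}⁺: HJ→D adds D; BDJ→CFH adds C, F; F→CDG adds G → {B, C, D, F, G, H, J}. Minimal: {H, J}⁺ = {D, H, J}; {B, J}⁺ = {B, J}; {B, H}⁺ = {B, H} — none reach the full schema.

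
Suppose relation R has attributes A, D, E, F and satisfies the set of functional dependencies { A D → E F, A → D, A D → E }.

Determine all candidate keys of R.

Attribute A never appears on the right-hand side of any dependency, so A must belong to every candidate key.
{A}⁺ = {A, D, E, F}, which is all of the schema, so {A} is the only candidate key.

A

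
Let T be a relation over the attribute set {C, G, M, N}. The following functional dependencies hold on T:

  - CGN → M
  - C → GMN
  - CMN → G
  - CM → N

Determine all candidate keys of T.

Attribute C never appears on the right-hand side of any dependency, so C must belong to every candidate key.
{C}⁺ = {C, G, M, N}, which is all of the schema, so {C} is the only candidate key.

C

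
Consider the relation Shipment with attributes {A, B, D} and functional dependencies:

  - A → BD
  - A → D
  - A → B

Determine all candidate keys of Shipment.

{A}⁺: A→BD adds B, D → {A, B, D}.
No other minimal superkey exists.

{A}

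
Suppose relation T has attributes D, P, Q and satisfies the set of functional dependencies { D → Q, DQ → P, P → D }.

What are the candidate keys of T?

{D}⁺: D→Q adds Q; DQ→P adds P → {D, P, Q}.
{P}⁺: P→D adds D; D→Q adds Q → {D, P, Q}.

{D}, {P}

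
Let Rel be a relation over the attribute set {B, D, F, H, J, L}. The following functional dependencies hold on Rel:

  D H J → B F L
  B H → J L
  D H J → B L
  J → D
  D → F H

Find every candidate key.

{J}⁺: J→D adds D; D→FH adds F, H; DHJ→BFL adds B, L → {B, D, F, H, J, L}.
{B, D}⁺: D→FH adds F, H; BH→JL adds J, L → {B, D, F, H, J, L}. Minimal: {D}⁺ = {D, F, H}; {B}⁺ = {B} — none reach the full schema.
{B, H}⁺: BH→JL adds J, L; J→D adds D; D→FH adds F → {B, D, F, H, J, L}. Minimal: {H}⁺ = {H}; {B}⁺ = {B} — none reach the full schema.

{J}, {B, D}, {B, H}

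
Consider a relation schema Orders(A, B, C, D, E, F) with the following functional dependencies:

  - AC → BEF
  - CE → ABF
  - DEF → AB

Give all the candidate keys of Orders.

{A, C, D}, {C, D, E}

Attributes C, D never appear on any right-hand side, so every candidate key must contain {C, D}.
{C, D}⁺ = {C, D}, which is not all of the schema, so we must add further attributes.
{A, C, D}⁺: AC→BEF adds B, E, F → {A, B, C, D, E, F}. Minimal: {C, D}⁺ = {C, D}; {A, D}⁺ = {A, D}; {A, C}⁺ = {A, B, C, E, F} — none reach the full schema.
{C, D, E}⁺: CE→ABF adds A, B, F → {A, B, C, D, E, F}. Minimal: {D, E}⁺ = {D, E}; {C, E}⁺ = {A, B, C, E, F}; {C, D}⁺ = {C, D} — none reach the full schema.
Any other superkey contains one of these as a subset, so there are no further candidate keys.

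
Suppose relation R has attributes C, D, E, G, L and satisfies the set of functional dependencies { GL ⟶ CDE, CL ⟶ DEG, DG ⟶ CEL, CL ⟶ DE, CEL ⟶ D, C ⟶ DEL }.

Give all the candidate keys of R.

{C}⁺: C→DEL adds D, E, L; CL→DEG adds G → {C, D, E, G, L}.
{D, G}⁺: DG→CEL adds C, E, L → {C, D, E, G, L}. Minimal: {G}⁺ = {G}; {D}⁺ = {D} — none reach the full schema.
{G, L}⁺: GL→CDE adds C, D, E → {C, D, E, G, L}. Minimal: {L}⁺ = {L}; {G}⁺ = {G} — none reach the full schema.

{C}, {D, G}, {G, L}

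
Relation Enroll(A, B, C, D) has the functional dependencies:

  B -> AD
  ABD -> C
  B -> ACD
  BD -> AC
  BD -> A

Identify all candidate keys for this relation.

{B}

Attribute B never appears on the right-hand side of any dependency, so B must belong to every candidate key.
{B}⁺ = {A, B, C, D}, which is all of the schema, so {B} is the only candidate key.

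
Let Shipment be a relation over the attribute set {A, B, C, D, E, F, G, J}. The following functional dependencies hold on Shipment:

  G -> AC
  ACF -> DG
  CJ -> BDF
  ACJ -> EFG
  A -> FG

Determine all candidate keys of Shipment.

AJ; GJ

{A, J}⁺: A→FG adds F, G; G→AC adds C; ACF→DG adds D; CJ→BDF adds B; ACJ→EFG adds E → {A, B, C, D, E, F, G, J}. Minimal: {J}⁺ = {J}; {A}⁺ = {A, C, D, F, G} — none reach the full schema.
{G, J}⁺: G→AC adds A, C; CJ→BDF adds B, D, F; ACJ→EFG adds E → {A, B, C, D, E, F, G, J}. Minimal: {J}⁺ = {J}; {G}⁺ = {A, C, D, F, G} — none reach the full schema.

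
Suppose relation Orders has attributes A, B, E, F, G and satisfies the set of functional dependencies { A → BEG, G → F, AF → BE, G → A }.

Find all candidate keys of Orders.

(A), (G)

{A}⁺: A→BEG adds B, E, G; G→F adds F → {A, B, E, F, G}.
{G}⁺: G→F adds F; G→A adds A; A→BEG adds B, E → {A, B, E, F, G}.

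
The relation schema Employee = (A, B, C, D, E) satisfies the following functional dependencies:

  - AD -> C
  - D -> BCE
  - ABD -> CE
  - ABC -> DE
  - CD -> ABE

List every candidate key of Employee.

{D}⁺: D→BCE adds B, C, E; CD→ABE adds A → {A, B, C, D, E}.
{A, B, C}⁺: ABC→DE adds D, E → {A, B, C, D, E}. Minimal: {B, C}⁺ = {B, C}; {A, C}⁺ = {A, C}; {A, B}⁺ = {A, B} — none reach the full schema.
Any other superkey contains one of these as a subset, so there are no further candidate keys.

D, ABC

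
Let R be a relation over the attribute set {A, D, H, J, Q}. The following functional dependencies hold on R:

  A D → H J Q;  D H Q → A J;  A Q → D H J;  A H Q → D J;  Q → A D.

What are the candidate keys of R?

{Q}; {A, D}

{Q}⁺: Q→AD adds A, D; AD→HJQ adds H, J → {A, D, H, J, Q}.
{A, D}⁺: AD→HJQ adds H, J, Q → {A, D, H, J, Q}. Minimal: {D}⁺ = {D}; {A}⁺ = {A} — none reach the full schema.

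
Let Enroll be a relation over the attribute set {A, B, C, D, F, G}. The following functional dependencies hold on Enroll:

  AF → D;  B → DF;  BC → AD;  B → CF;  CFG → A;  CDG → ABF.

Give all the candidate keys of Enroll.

Attribute G never appears on the right-hand side of any dependency, so G must belong to every candidate key.
{G}⁺ = {G}, which is not all of the schema, so we must add further attributes.
{B, G}⁺: B→DF adds D, F; B→CF adds C; CFG→A adds A → {A, B, C, D, F, G}. Minimal: {G}⁺ = {G}; {B}⁺ = {A, B, C, D, F} — none reach the full schema.
{C, D, G}⁺: CDG→ABF adds A, B, F → {A, B, C, D, F, G}. Minimal: {D, G}⁺ = {D, G}; {C, G}⁺ = {C, G}; {C, D}⁺ = {C, D} — none reach the full schema.
{C, F, G}⁺: CFG→A adds A; AF→D adds D; CDG→ABF adds B → {A, B, C, D, F, G}. Minimal: {F, G}⁺ = {F, G}; {C, G}⁺ = {C, G}; {C, F}⁺ = {C, F} — none reach the full schema.
Any other superkey contains one of these as a subset, so there are no further candidate keys.

(B, G), (C, D, G), (C, F, G)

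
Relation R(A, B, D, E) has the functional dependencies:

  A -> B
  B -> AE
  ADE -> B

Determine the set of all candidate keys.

{A, D}; {B, D}

Attribute D never appears on the right-hand side of any dependency, so D must belong to every candidate key.
{D}⁺ = {D}, which is not all of the schema, so we must add further attributes.
{A, D}⁺: A→B adds B; B→AE adds E → {A, B, D, E}.
{B, D}⁺: B→AE adds A, E → {A, B, D, E}.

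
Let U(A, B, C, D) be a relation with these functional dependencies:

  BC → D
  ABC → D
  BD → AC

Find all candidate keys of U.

{B, C}⁺: BC→D adds D; BD→AC adds A → {A, B, C, D}. Minimal: {C}⁺ = {C}; {B}⁺ = {B} — none reach the full schema.
{B, D}⁺: BD→AC adds A, C → {A, B, C, D}. Minimal: {D}⁺ = {D}; {B}⁺ = {B} — none reach the full schema.
Any other superkey contains one of these as a subset, so there are no further candidate keys.

{B, C}; {B, D}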